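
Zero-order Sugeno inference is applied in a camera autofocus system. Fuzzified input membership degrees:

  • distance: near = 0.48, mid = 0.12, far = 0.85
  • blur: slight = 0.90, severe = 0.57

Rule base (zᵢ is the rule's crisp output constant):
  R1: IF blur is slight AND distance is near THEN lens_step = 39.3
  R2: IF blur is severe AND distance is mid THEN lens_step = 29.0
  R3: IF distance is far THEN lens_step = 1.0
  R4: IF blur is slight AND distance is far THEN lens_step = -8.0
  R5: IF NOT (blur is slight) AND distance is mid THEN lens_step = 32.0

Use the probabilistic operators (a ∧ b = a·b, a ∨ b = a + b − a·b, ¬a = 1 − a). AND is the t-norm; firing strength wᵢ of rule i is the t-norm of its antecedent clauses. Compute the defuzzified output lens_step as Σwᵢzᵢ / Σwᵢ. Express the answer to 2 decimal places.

6.62

R1 (z=39.3): slight=0.90, near=0.48; AND[a·b] → w = 0.4320
R2 (z=29.0): severe=0.57, mid=0.12; AND[a·b] → w = 0.0684
R3 (z=1.0): far=0.85 → w = 0.8500
R4 (z=-8.0): slight=0.90, far=0.85; AND[a·b] → w = 0.7650
R5 (z=32.0): ¬slight=1−0.90=0.10, mid=0.12; AND[a·b] → w = 0.0120
Weighted average = (0.4320·39.3 + 0.0684·29.0 + 0.8500·1.0 + 0.7650·-8.0 + 0.0120·32.0) / (0.4320 + 0.0684 + 0.8500 + 0.7650 + 0.0120)
  = 14.0752 / 2.1274 = 6.62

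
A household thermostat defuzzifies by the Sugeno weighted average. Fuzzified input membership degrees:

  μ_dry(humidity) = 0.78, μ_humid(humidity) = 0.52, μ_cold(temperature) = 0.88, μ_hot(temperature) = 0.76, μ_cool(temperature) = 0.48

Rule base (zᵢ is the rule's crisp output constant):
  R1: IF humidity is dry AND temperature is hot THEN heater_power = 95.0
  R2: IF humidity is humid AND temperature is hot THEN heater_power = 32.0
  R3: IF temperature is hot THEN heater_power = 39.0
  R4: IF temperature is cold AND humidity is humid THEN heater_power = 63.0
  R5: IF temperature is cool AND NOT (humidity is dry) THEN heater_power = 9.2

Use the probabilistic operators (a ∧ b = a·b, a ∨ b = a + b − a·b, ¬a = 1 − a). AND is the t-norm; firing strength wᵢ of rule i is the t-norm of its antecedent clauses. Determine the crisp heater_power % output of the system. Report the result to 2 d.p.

55.56

R1 (z=95.0): dry=0.78, hot=0.76; AND[a·b] → w = 0.5928
R2 (z=32.0): humid=0.52, hot=0.76; AND[a·b] → w = 0.3952
R3 (z=39.0): hot=0.76 → w = 0.7600
R4 (z=63.0): cold=0.88, humid=0.52; AND[a·b] → w = 0.4576
R5 (z=9.2): cool=0.48, ¬dry=1−0.78=0.22; AND[a·b] → w = 0.1056
Weighted average = (0.5928·95.0 + 0.3952·32.0 + 0.7600·39.0 + 0.4576·63.0 + 0.1056·9.2) / (0.5928 + 0.3952 + 0.7600 + 0.4576 + 0.1056)
  = 128.4027 / 2.3112 = 55.56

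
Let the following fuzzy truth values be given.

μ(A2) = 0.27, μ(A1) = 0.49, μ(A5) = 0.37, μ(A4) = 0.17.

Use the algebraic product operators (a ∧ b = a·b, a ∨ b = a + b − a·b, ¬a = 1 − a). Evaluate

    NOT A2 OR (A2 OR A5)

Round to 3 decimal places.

0.876

NOT A2 = 1 − 0.2700 = 0.7300
A2 OR A5 = a + b − a·b on (0.2700, 0.3700) = 0.5401
NOT A2 OR (A2 OR A5) = a + b − a·b on (0.7300, 0.5401) = 0.8758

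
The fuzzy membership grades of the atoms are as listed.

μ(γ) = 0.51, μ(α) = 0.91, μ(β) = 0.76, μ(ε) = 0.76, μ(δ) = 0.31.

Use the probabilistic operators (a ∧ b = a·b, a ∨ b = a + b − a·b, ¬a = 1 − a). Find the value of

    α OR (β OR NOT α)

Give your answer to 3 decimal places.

NOT α = 1 − 0.9100 = 0.0900
β OR NOT α = a + b − a·b on (0.7600, 0.0900) = 0.7816
α OR (β OR NOT α) = a + b − a·b on (0.9100, 0.7816) = 0.9803

0.980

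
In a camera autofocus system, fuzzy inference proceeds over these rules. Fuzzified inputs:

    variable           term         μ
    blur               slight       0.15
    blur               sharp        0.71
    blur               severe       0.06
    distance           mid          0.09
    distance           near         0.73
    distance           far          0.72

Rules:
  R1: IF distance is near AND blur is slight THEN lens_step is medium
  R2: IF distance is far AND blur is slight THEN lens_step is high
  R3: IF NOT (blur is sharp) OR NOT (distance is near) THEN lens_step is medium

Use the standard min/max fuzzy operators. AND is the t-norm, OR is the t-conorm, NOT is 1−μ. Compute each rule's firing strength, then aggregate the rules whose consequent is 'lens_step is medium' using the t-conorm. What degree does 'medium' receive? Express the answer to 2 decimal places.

R1: near=0.73, slight=0.15; AND[min(a, b)] → w = 0.15
R2: far=0.72, slight=0.15; AND[min(a, b)] → w = 0.15
R3: ¬sharp=1−0.71=0.29, ¬near=1−0.73=0.27; OR[max(a, b)] → w = 0.29
Rules with consequent 'medium': {R1, R3} → strengths 0.15, 0.29
Aggregate via t-conorm [max(a, b)]: 0.29

0.29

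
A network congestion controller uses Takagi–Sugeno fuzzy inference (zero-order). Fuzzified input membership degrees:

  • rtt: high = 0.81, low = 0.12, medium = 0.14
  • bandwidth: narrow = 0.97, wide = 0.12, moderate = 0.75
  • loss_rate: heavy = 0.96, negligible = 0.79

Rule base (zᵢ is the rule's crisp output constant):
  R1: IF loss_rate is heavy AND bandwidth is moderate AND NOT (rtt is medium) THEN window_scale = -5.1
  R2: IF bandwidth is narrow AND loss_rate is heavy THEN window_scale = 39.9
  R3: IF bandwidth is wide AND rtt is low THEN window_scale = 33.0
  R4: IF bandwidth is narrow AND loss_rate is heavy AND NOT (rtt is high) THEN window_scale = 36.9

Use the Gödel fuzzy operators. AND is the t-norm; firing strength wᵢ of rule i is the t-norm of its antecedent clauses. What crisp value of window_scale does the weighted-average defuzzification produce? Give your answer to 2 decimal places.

R1 (z=-5.1): heavy=0.96, moderate=0.75, ¬medium=1−0.14=0.86; AND[min(a, b)] → w = 0.75
R2 (z=39.9): narrow=0.97, heavy=0.96; AND[min(a, b)] → w = 0.96
R3 (z=33.0): wide=0.12, low=0.12; AND[min(a, b)] → w = 0.12
R4 (z=36.9): narrow=0.97, heavy=0.96, ¬high=1−0.81=0.19; AND[min(a, b)] → w = 0.19
Weighted average = (0.75·-5.1 + 0.96·39.9 + 0.12·33.0 + 0.19·36.9) / (0.75 + 0.96 + 0.12 + 0.19)
  = 45.4500 / 2.0200 = 22.50

22.50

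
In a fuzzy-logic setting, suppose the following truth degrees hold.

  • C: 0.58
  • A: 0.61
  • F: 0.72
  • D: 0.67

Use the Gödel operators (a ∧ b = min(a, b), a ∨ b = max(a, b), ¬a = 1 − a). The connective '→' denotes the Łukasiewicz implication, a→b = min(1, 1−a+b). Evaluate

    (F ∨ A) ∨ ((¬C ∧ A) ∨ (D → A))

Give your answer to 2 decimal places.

0.94

F ∨ A = max(a, b) on (0.72, 0.61) = 0.72
¬C = 1 − 0.58 = 0.42
¬C ∧ A = min(a, b) on (0.42, 0.61) = 0.42
D → A  [Łukasiewicz: min(1, 1−a+b)] with a=0.67, b=0.61 → 0.94
(¬C ∧ A) ∨ (D → A) = max(a, b) on (0.42, 0.94) = 0.94
(F ∨ A) ∨ ((¬C ∧ A) ∨ (D → A)) = max(a, b) on (0.72, 0.94) = 0.94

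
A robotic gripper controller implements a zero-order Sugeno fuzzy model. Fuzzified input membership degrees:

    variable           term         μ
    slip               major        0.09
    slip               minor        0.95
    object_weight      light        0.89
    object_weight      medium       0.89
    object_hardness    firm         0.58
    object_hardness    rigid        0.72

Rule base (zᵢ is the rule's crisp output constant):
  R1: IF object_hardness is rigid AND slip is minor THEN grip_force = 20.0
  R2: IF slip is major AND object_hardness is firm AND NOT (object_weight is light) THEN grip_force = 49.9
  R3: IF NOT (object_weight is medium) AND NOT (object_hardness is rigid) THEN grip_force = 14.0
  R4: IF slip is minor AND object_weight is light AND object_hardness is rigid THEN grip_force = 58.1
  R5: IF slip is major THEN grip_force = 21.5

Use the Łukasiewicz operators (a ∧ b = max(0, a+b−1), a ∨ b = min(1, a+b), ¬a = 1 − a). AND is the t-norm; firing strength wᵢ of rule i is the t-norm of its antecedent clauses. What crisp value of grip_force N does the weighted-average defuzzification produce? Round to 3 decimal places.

36.266

R1 (z=20.0): rigid=0.72, minor=0.95; AND[max(0, a+b−1)] → w = 0.67
R2 (z=49.9): major=0.09, firm=0.58, ¬light=1−0.89=0.11; AND[max(0, a+b−1)] → w = 0.00
R3 (z=14.0): ¬medium=1−0.89=0.11, ¬rigid=1−0.72=0.28; AND[max(0, a+b−1)] → w = 0.00
R4 (z=58.1): minor=0.95, light=0.89, rigid=0.72; AND[max(0, a+b−1)] → w = 0.56
R5 (z=21.5): major=0.09 → w = 0.09
Weighted average = (0.67·20.0 + 0.00·49.9 + 0.00·14.0 + 0.56·58.1 + 0.09·21.5) / (0.67 + 0.00 + 0.00 + 0.56 + 0.09)
  = 47.8710 / 1.3200 = 36.266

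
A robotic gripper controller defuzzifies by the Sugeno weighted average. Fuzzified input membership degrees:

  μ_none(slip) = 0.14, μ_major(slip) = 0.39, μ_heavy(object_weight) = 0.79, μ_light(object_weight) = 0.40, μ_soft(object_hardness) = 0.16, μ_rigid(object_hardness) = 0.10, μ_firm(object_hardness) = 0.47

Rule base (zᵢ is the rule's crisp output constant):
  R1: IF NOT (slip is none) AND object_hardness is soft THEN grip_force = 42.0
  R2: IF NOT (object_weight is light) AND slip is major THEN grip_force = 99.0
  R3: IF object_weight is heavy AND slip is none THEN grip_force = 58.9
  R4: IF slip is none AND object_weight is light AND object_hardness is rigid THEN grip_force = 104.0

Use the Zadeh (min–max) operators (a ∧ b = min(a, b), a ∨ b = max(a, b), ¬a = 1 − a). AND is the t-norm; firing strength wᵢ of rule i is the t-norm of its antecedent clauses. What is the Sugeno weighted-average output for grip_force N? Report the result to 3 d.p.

80.982

R1 (z=42.0): ¬none=1−0.14=0.86, soft=0.16; AND[min(a, b)] → w = 0.16
R2 (z=99.0): ¬light=1−0.40=0.60, major=0.39; AND[min(a, b)] → w = 0.39
R3 (z=58.9): heavy=0.79, none=0.14; AND[min(a, b)] → w = 0.14
R4 (z=104.0): none=0.14, light=0.40, rigid=0.10; AND[min(a, b)] → w = 0.10
Weighted average = (0.16·42.0 + 0.39·99.0 + 0.14·58.9 + 0.10·104.0) / (0.16 + 0.39 + 0.14 + 0.10)
  = 63.9760 / 0.7900 = 80.982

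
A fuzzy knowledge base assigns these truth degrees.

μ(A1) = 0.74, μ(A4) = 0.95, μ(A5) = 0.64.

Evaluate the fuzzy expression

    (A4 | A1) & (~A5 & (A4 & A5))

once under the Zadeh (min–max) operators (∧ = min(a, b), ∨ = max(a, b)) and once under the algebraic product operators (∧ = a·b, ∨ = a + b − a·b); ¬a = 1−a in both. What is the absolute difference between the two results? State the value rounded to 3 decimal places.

Under Zadeh (min–max):
  A4 | A1 = max(a, b) on (0.95, 0.74) = 0.95
  ~A5 = 1 − 0.64 = 0.36
  A4 & A5 = min(a, b) on (0.95, 0.64) = 0.64
  ~A5 & (A4 & A5) = min(a, b) on (0.36, 0.64) = 0.36
  (A4 | A1) & (~A5 & (A4 & A5)) = min(a, b) on (0.95, 0.36) = 0.36
  → value = 0.3600
Under algebraic product:
  A4 | A1 = a + b − a·b on (0.9500, 0.7400) = 0.9870
  ~A5 = 1 − 0.6400 = 0.3600
  A4 & A5 = a·b on (0.9500, 0.6400) = 0.6080
  ~A5 & (A4 & A5) = a·b on (0.3600, 0.6080) = 0.2189
  (A4 | A1) & (~A5 & (A4 & A5)) = a·b on (0.9870, 0.2189) = 0.2160
  → value = 0.2160
|0.3600 − 0.2160| = 0.144

0.144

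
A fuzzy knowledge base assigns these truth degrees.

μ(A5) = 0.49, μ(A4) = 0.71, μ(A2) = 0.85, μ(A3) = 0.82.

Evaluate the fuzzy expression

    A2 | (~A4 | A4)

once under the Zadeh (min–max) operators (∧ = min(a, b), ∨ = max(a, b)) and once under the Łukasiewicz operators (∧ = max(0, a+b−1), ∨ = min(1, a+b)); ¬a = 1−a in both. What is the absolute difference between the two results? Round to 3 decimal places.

Under Zadeh (min–max):
  ~A4 = 1 − 0.71 = 0.29
  ~A4 | A4 = max(a, b) on (0.29, 0.71) = 0.71
  A2 | (~A4 | A4) = max(a, b) on (0.85, 0.71) = 0.85
  → value = 0.8500
Under Łukasiewicz:
  ~A4 = 1 − 0.71 = 0.29
  ~A4 | A4 = min(1, a+b) on (0.29, 0.71) = 1.00
  A2 | (~A4 | A4) = min(1, a+b) on (0.85, 1.00) = 1.00
  → value = 1.0000
|0.8500 − 1.0000| = 0.150

0.150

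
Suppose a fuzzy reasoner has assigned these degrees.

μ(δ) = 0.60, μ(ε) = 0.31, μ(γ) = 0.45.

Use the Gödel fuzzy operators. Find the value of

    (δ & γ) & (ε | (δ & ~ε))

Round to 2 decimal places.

δ & γ = min(a, b) on (0.60, 0.45) = 0.45
~ε = 1 − 0.31 = 0.69
δ & ~ε = min(a, b) on (0.60, 0.69) = 0.60
ε | (δ & ~ε) = max(a, b) on (0.31, 0.60) = 0.60
(δ & γ) & (ε | (δ & ~ε)) = min(a, b) on (0.45, 0.60) = 0.45

0.45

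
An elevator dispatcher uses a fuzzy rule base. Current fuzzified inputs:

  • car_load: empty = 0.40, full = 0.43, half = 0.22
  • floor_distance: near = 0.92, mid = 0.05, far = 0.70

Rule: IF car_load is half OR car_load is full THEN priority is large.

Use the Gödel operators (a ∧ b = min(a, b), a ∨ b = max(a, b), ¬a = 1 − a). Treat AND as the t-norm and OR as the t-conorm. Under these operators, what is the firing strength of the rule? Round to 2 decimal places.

0.43

firing strength: half=0.22, full=0.43; OR[max(a, b)] → w = 0.43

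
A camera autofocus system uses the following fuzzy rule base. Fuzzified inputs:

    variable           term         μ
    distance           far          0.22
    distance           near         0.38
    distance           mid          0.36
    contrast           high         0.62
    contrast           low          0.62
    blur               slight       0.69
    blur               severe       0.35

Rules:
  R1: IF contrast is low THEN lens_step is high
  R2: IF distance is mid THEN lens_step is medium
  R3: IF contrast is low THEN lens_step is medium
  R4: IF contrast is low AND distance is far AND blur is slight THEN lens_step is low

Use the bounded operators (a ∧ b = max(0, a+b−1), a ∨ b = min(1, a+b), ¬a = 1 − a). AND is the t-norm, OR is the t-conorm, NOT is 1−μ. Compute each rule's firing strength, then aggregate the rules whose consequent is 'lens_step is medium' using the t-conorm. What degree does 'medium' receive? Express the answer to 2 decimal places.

0.98

R1: low=0.62 → w = 0.62
R2: mid=0.36 → w = 0.36
R3: low=0.62 → w = 0.62
R4: low=0.62, far=0.22, slight=0.69; AND[max(0, a+b−1)] → w = 0.00
Rules with consequent 'medium': {R2, R3} → strengths 0.36, 0.62
Aggregate via t-conorm [min(1, a+b)]: 0.98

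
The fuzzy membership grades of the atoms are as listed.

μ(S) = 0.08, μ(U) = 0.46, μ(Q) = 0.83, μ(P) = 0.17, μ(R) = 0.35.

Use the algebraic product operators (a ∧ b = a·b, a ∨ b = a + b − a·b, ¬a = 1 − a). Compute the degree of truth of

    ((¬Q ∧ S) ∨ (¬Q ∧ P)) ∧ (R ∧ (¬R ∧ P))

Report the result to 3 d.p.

0.002

¬Q = 1 − 0.8300 = 0.1700
¬Q ∧ S = a·b on (0.1700, 0.0800) = 0.0136
¬Q = 1 − 0.8300 = 0.1700
¬Q ∧ P = a·b on (0.1700, 0.1700) = 0.0289
(¬Q ∧ S) ∨ (¬Q ∧ P) = a + b − a·b on (0.0136, 0.0289) = 0.0421
¬R = 1 − 0.3500 = 0.6500
¬R ∧ P = a·b on (0.6500, 0.1700) = 0.1105
R ∧ (¬R ∧ P) = a·b on (0.3500, 0.1105) = 0.0387
((¬Q ∧ S) ∨ (¬Q ∧ P)) ∧ (R ∧ (¬R ∧ P)) = a·b on (0.0421, 0.0387) = 0.0016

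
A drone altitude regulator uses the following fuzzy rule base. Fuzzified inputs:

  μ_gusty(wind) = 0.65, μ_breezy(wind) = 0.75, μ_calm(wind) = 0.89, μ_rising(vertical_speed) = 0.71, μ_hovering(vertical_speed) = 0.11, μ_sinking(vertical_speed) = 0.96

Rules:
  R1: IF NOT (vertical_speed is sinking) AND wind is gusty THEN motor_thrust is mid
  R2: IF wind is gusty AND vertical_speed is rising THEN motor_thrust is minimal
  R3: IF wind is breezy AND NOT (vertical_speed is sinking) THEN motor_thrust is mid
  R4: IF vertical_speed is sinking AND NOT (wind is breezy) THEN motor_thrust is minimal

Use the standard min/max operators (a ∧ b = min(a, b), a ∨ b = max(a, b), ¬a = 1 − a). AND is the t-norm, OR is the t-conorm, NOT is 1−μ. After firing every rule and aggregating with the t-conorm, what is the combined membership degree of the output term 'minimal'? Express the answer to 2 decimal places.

R1: ¬sinking=1−0.96=0.04, gusty=0.65; AND[min(a, b)] → w = 0.04
R2: gusty=0.65, rising=0.71; AND[min(a, b)] → w = 0.65
R3: breezy=0.75, ¬sinking=1−0.96=0.04; AND[min(a, b)] → w = 0.04
R4: sinking=0.96, ¬breezy=1−0.75=0.25; AND[min(a, b)] → w = 0.25
Rules with consequent 'minimal': {R2, R4} → strengths 0.65, 0.25
Aggregate via t-conorm [max(a, b)]: 0.65

0.65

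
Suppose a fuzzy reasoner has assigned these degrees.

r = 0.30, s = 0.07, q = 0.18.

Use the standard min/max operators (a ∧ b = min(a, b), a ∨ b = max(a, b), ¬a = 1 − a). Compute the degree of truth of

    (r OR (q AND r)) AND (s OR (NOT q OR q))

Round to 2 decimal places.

q AND r = min(a, b) on (0.18, 0.30) = 0.18
r OR (q AND r) = max(a, b) on (0.30, 0.18) = 0.30
NOT q = 1 − 0.18 = 0.82
NOT q OR q = max(a, b) on (0.82, 0.18) = 0.82
s OR (NOT q OR q) = max(a, b) on (0.07, 0.82) = 0.82
(r OR (q AND r)) AND (s OR (NOT q OR q)) = min(a, b) on (0.30, 0.82) = 0.30

0.30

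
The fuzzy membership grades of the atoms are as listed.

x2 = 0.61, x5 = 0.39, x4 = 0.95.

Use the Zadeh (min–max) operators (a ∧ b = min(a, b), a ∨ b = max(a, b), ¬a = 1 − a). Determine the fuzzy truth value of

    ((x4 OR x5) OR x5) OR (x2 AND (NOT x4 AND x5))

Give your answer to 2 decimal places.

0.95

x4 OR x5 = max(a, b) on (0.95, 0.39) = 0.95
(x4 OR x5) OR x5 = max(a, b) on (0.95, 0.39) = 0.95
NOT x4 = 1 − 0.95 = 0.05
NOT x4 AND x5 = min(a, b) on (0.05, 0.39) = 0.05
x2 AND (NOT x4 AND x5) = min(a, b) on (0.61, 0.05) = 0.05
((x4 OR x5) OR x5) OR (x2 AND (NOT x4 AND x5)) = max(a, b) on (0.95, 0.05) = 0.95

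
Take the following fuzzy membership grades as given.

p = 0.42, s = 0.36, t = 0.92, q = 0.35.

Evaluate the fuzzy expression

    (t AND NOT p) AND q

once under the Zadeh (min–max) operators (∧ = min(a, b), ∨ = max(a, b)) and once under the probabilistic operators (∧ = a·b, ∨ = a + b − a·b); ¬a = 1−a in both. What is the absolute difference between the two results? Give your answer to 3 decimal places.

0.163

Under Zadeh (min–max):
  NOT p = 1 − 0.42 = 0.58
  t AND NOT p = min(a, b) on (0.92, 0.58) = 0.58
  (t AND NOT p) AND q = min(a, b) on (0.58, 0.35) = 0.35
  → value = 0.3500
Under probabilistic:
  NOT p = 1 − 0.4200 = 0.5800
  t AND NOT p = a·b on (0.9200, 0.5800) = 0.5336
  (t AND NOT p) AND q = a·b on (0.5336, 0.3500) = 0.1868
  → value = 0.1868
|0.3500 − 0.1868| = 0.163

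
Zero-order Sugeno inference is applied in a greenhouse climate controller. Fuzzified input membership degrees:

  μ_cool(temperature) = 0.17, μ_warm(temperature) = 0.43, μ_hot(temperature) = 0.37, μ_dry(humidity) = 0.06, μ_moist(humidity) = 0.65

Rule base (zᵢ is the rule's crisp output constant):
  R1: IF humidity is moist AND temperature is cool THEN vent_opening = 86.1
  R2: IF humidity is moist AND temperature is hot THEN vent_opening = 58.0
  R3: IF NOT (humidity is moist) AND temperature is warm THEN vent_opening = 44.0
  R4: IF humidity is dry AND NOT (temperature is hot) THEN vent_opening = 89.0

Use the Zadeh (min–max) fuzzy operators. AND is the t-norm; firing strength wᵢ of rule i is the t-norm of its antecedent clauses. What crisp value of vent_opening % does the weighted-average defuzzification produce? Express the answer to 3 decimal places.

R1 (z=86.1): moist=0.65, cool=0.17; AND[min(a, b)] → w = 0.17
R2 (z=58.0): moist=0.65, hot=0.37; AND[min(a, b)] → w = 0.37
R3 (z=44.0): ¬moist=1−0.65=0.35, warm=0.43; AND[min(a, b)] → w = 0.35
R4 (z=89.0): dry=0.06, ¬hot=1−0.37=0.63; AND[min(a, b)] → w = 0.06
Weighted average = (0.17·86.1 + 0.37·58.0 + 0.35·44.0 + 0.06·89.0) / (0.17 + 0.37 + 0.35 + 0.06)
  = 56.8370 / 0.9500 = 59.828

59.828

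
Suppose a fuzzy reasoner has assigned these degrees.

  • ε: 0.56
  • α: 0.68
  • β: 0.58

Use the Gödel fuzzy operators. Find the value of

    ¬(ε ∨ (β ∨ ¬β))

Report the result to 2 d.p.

0.42

¬β = 1 − 0.58 = 0.42
β ∨ ¬β = max(a, b) on (0.58, 0.42) = 0.58
ε ∨ (β ∨ ¬β) = max(a, b) on (0.56, 0.58) = 0.58
¬(ε ∨ (β ∨ ¬β)) = 1 − 0.58 = 0.42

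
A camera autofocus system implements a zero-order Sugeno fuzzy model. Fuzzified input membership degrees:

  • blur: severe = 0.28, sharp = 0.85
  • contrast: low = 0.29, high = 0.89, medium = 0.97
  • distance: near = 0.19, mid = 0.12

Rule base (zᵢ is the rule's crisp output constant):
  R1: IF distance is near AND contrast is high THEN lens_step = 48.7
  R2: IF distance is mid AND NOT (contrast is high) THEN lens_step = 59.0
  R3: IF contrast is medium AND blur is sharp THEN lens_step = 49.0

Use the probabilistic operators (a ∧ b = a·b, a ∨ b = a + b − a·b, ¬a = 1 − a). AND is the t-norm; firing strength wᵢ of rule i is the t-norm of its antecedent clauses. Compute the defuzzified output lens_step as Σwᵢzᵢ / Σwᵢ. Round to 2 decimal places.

49.08

R1 (z=48.7): near=0.19, high=0.89; AND[a·b] → w = 0.1691
R2 (z=59.0): mid=0.12, ¬high=1−0.89=0.11; AND[a·b] → w = 0.0132
R3 (z=49.0): medium=0.97, sharp=0.85; AND[a·b] → w = 0.8245
Weighted average = (0.1691·48.7 + 0.0132·59.0 + 0.8245·49.0) / (0.1691 + 0.0132 + 0.8245)
  = 49.4145 / 1.0068 = 49.08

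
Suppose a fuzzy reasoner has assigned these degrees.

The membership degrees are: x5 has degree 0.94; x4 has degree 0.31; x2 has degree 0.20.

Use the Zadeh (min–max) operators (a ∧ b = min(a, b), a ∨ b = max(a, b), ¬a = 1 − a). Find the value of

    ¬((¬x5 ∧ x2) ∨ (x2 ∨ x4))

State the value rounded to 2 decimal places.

0.69

¬x5 = 1 − 0.94 = 0.06
¬x5 ∧ x2 = min(a, b) on (0.06, 0.20) = 0.06
x2 ∨ x4 = max(a, b) on (0.20, 0.31) = 0.31
(¬x5 ∧ x2) ∨ (x2 ∨ x4) = max(a, b) on (0.06, 0.31) = 0.31
¬((¬x5 ∧ x2) ∨ (x2 ∨ x4)) = 1 − 0.31 = 0.69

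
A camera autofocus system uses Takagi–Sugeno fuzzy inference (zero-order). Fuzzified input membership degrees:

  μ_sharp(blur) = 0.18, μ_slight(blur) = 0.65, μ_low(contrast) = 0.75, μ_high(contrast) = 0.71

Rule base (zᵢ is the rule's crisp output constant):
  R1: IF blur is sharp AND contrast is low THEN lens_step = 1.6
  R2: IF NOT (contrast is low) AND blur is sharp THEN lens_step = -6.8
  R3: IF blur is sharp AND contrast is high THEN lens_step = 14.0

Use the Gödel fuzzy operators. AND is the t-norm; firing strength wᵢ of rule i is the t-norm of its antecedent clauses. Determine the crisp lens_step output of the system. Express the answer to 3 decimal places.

2.933

R1 (z=1.6): sharp=0.18, low=0.75; AND[min(a, b)] → w = 0.18
R2 (z=-6.8): ¬low=1−0.75=0.25, sharp=0.18; AND[min(a, b)] → w = 0.18
R3 (z=14.0): sharp=0.18, high=0.71; AND[min(a, b)] → w = 0.18
Weighted average = (0.18·1.6 + 0.18·-6.8 + 0.18·14.0) / (0.18 + 0.18 + 0.18)
  = 1.5840 / 0.5400 = 2.933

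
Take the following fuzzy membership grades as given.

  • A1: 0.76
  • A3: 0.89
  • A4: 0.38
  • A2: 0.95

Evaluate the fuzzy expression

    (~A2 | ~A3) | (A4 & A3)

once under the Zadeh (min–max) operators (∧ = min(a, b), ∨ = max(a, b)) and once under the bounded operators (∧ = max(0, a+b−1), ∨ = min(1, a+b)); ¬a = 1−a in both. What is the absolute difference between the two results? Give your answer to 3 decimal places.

Under Zadeh (min–max):
  ~A2 = 1 − 0.95 = 0.05
  ~A3 = 1 − 0.89 = 0.11
  ~A2 | ~A3 = max(a, b) on (0.05, 0.11) = 0.11
  A4 & A3 = min(a, b) on (0.38, 0.89) = 0.38
  (~A2 | ~A3) | (A4 & A3) = max(a, b) on (0.11, 0.38) = 0.38
  → value = 0.3800
Under bounded:
  ~A2 = 1 − 0.95 = 0.05
  ~A3 = 1 − 0.89 = 0.11
  ~A2 | ~A3 = min(1, a+b) on (0.05, 0.11) = 0.16
  A4 & A3 = max(0, a+b−1) on (0.38, 0.89) = 0.27
  (~A2 | ~A3) | (A4 & A3) = min(1, a+b) on (0.16, 0.27) = 0.43
  → value = 0.4300
|0.3800 − 0.4300| = 0.050

0.050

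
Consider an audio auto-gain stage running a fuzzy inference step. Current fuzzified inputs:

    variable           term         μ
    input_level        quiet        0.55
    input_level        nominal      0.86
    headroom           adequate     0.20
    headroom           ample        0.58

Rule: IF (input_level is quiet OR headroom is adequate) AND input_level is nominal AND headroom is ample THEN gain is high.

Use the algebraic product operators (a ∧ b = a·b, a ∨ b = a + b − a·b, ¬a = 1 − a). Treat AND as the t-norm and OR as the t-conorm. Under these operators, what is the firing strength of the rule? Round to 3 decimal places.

firing strength: (quiet=0.55 OR adequate=0.20) = 0.6400; AND[a·b] with nominal=0.86, ample=0.58 → w = 0.3192

0.319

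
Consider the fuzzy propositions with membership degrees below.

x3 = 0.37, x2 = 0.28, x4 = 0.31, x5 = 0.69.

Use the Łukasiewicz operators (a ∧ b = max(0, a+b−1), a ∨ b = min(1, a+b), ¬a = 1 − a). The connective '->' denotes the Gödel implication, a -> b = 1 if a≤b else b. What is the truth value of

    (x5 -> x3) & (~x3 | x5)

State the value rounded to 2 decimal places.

0.37

x5 -> x3  [Gödel: 1 if a≤b else b] with a=0.69, b=0.37 → 0.37
~x3 = 1 − 0.37 = 0.63
~x3 | x5 = min(1, a+b) on (0.63, 0.69) = 1.00
(x5 -> x3) & (~x3 | x5) = max(0, a+b−1) on (0.37, 1.00) = 0.37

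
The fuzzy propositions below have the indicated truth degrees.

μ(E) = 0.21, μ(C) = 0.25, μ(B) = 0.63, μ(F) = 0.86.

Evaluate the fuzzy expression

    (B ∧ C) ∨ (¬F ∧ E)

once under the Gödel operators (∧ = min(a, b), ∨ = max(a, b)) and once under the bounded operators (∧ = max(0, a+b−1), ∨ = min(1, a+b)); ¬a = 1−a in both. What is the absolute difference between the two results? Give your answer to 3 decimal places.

Under Gödel:
  B ∧ C = min(a, b) on (0.63, 0.25) = 0.25
  ¬F = 1 − 0.86 = 0.14
  ¬F ∧ E = min(a, b) on (0.14, 0.21) = 0.14
  (B ∧ C) ∨ (¬F ∧ E) = max(a, b) on (0.25, 0.14) = 0.25
  → value = 0.2500
Under bounded:
  B ∧ C = max(0, a+b−1) on (0.63, 0.25) = 0.00
  ¬F = 1 − 0.86 = 0.14
  ¬F ∧ E = max(0, a+b−1) on (0.14, 0.21) = 0.00
  (B ∧ C) ∨ (¬F ∧ E) = min(1, a+b) on (0.00, 0.00) = 0.00
  → value = 0.0000
|0.2500 − 0.0000| = 0.250

0.250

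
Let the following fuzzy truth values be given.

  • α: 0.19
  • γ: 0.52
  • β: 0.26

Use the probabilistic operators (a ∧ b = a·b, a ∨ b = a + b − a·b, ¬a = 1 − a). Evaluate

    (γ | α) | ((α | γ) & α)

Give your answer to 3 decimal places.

γ | α = a + b − a·b on (0.5200, 0.1900) = 0.6112
α | γ = a + b − a·b on (0.1900, 0.5200) = 0.6112
(α | γ) & α = a·b on (0.6112, 0.1900) = 0.1161
(γ | α) | ((α | γ) & α) = a + b − a·b on (0.6112, 0.1161) = 0.6564

0.656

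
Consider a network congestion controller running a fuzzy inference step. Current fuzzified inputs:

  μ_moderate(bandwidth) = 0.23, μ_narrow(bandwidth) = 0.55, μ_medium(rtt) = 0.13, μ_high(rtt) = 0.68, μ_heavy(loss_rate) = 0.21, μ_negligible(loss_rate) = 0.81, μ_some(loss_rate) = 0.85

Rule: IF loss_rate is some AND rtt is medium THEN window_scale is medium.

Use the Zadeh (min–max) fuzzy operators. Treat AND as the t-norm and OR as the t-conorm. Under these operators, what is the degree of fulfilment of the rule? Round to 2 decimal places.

firing strength: some=0.85, medium=0.13; AND[min(a, b)] → w = 0.13

0.13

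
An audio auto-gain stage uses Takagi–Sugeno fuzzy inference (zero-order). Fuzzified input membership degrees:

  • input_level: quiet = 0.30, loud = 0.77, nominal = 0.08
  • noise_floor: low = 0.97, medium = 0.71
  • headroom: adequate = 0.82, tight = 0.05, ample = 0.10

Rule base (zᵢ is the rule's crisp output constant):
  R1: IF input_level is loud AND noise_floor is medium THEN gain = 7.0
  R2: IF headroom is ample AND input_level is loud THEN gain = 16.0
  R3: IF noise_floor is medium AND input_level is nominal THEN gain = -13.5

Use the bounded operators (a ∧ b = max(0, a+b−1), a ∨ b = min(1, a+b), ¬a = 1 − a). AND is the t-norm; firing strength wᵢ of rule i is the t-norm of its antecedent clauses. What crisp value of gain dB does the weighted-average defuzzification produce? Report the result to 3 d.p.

7.000

R1 (z=7.0): loud=0.77, medium=0.71; AND[max(0, a+b−1)] → w = 0.48
R2 (z=16.0): ample=0.10, loud=0.77; AND[max(0, a+b−1)] → w = 0.00
R3 (z=-13.5): medium=0.71, nominal=0.08; AND[max(0, a+b−1)] → w = 0.00
Weighted average = (0.48·7.0 + 0.00·16.0 + 0.00·-13.5) / (0.48 + 0.00 + 0.00)
  = 3.3600 / 0.4800 = 7.000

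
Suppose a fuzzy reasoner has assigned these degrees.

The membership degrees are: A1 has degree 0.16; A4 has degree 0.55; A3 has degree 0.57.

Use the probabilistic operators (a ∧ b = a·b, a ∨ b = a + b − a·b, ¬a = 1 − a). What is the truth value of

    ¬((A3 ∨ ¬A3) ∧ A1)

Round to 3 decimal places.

¬A3 = 1 − 0.5700 = 0.4300
A3 ∨ ¬A3 = a + b − a·b on (0.5700, 0.4300) = 0.7549
(A3 ∨ ¬A3) ∧ A1 = a·b on (0.7549, 0.1600) = 0.1208
¬((A3 ∨ ¬A3) ∧ A1) = 1 − 0.1208 = 0.8792

0.879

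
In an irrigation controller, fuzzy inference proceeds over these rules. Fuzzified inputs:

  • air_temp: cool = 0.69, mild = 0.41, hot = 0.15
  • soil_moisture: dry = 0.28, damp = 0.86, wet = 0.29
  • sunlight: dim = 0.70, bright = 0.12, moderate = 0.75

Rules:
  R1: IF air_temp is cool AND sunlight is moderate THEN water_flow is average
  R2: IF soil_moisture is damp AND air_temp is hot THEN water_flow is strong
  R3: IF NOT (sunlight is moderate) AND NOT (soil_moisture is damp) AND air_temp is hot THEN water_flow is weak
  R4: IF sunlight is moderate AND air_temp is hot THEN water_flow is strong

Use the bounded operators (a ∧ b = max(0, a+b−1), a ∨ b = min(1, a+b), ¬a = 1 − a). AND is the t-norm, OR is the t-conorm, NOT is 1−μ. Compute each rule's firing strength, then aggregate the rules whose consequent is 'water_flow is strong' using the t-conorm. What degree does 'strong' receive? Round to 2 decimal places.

R1: cool=0.69, moderate=0.75; AND[max(0, a+b−1)] → w = 0.44
R2: damp=0.86, hot=0.15; AND[max(0, a+b−1)] → w = 0.01
R3: ¬moderate=1−0.75=0.25, ¬damp=1−0.86=0.14, hot=0.15; AND[max(0, a+b−1)] → w = 0.00
R4: moderate=0.75, hot=0.15; AND[max(0, a+b−1)] → w = 0.00
Rules with consequent 'strong': {R2, R4} → strengths 0.01, 0.00
Aggregate via t-conorm [min(1, a+b)]: 0.01

0.01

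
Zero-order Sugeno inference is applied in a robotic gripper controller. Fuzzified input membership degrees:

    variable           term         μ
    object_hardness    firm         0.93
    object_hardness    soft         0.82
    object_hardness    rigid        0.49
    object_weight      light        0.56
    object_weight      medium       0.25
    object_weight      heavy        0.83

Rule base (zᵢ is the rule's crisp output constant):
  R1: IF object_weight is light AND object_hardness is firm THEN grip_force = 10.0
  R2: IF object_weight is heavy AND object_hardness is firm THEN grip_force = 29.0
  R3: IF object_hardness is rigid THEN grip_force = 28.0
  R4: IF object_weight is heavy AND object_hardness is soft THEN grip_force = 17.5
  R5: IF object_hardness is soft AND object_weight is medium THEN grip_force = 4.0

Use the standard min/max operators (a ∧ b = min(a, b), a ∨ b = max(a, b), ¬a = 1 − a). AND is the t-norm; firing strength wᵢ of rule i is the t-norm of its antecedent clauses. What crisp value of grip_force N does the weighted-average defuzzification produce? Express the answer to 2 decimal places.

R1 (z=10.0): light=0.56, firm=0.93; AND[min(a, b)] → w = 0.56
R2 (z=29.0): heavy=0.83, firm=0.93; AND[min(a, b)] → w = 0.83
R3 (z=28.0): rigid=0.49 → w = 0.49
R4 (z=17.5): heavy=0.83, soft=0.82; AND[min(a, b)] → w = 0.82
R5 (z=4.0): soft=0.82, medium=0.25; AND[min(a, b)] → w = 0.25
Weighted average = (0.56·10.0 + 0.83·29.0 + 0.49·28.0 + 0.82·17.5 + 0.25·4.0) / (0.56 + 0.83 + 0.49 + 0.82 + 0.25)
  = 58.7400 / 2.9500 = 19.91

19.91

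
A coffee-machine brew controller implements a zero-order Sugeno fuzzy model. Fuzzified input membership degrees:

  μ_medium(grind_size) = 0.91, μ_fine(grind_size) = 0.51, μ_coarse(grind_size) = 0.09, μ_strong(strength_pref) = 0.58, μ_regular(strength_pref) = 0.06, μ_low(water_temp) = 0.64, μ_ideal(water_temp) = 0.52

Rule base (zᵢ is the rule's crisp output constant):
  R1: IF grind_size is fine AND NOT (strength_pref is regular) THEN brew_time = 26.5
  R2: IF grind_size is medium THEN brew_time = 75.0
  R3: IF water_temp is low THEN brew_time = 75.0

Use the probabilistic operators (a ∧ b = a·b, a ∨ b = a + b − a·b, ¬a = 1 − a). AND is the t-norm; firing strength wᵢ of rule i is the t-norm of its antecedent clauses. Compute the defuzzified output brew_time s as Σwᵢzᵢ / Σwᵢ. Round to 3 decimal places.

63.543

R1 (z=26.5): fine=0.51, ¬regular=1−0.06=0.94; AND[a·b] → w = 0.4794
R2 (z=75.0): medium=0.91 → w = 0.9100
R3 (z=75.0): low=0.64 → w = 0.6400
Weighted average = (0.4794·26.5 + 0.9100·75.0 + 0.6400·75.0) / (0.4794 + 0.9100 + 0.6400)
  = 128.9541 / 2.0294 = 63.543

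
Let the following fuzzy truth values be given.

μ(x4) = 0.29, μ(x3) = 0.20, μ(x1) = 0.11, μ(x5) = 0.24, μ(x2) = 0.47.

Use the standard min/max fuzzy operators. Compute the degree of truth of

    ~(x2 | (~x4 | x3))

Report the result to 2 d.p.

~x4 = 1 − 0.29 = 0.71
~x4 | x3 = max(a, b) on (0.71, 0.20) = 0.71
x2 | (~x4 | x3) = max(a, b) on (0.47, 0.71) = 0.71
~(x2 | (~x4 | x3)) = 1 − 0.71 = 0.29

0.29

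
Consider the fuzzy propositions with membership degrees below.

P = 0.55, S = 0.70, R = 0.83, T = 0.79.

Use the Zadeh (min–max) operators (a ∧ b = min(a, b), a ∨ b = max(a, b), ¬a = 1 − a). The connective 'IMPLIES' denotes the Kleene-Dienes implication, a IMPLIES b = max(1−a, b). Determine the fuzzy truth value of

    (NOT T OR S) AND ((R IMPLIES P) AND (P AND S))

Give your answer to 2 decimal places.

0.55

NOT T = 1 − 0.79 = 0.21
NOT T OR S = max(a, b) on (0.21, 0.70) = 0.70
R IMPLIES P  [Kleene-Dienes: max(1−a, b)] with a=0.83, b=0.55 → 0.55
P AND S = min(a, b) on (0.55, 0.70) = 0.55
(R IMPLIES P) AND (P AND S) = min(a, b) on (0.55, 0.55) = 0.55
(NOT T OR S) AND ((R IMPLIES P) AND (P AND S)) = min(a, b) on (0.70, 0.55) = 0.55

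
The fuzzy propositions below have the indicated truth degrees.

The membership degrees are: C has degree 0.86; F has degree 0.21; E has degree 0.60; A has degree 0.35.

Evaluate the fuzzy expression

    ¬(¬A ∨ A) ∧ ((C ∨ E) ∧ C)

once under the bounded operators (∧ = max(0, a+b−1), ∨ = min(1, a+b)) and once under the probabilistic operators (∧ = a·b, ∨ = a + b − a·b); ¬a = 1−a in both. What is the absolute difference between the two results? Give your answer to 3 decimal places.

0.185

Under bounded:
  ¬A = 1 − 0.35 = 0.65
  ¬A ∨ A = min(1, a+b) on (0.65, 0.35) = 1.00
  ¬(¬A ∨ A) = 1 − 1.00 = 0.00
  C ∨ E = min(1, a+b) on (0.86, 0.60) = 1.00
  (C ∨ E) ∧ C = max(0, a+b−1) on (1.00, 0.86) = 0.86
  ¬(¬A ∨ A) ∧ ((C ∨ E) ∧ C) = max(0, a+b−1) on (0.00, 0.86) = 0.00
  → value = 0.0000
Under probabilistic:
  ¬A = 1 − 0.3500 = 0.6500
  ¬A ∨ A = a + b − a·b on (0.6500, 0.3500) = 0.7725
  ¬(¬A ∨ A) = 1 − 0.7725 = 0.2275
  C ∨ E = a + b − a·b on (0.8600, 0.6000) = 0.9440
  (C ∨ E) ∧ C = a·b on (0.9440, 0.8600) = 0.8118
  ¬(¬A ∨ A) ∧ ((C ∨ E) ∧ C) = a·b on (0.2275, 0.8118) = 0.1847
  → value = 0.1847
|0.0000 − 0.1847| = 0.185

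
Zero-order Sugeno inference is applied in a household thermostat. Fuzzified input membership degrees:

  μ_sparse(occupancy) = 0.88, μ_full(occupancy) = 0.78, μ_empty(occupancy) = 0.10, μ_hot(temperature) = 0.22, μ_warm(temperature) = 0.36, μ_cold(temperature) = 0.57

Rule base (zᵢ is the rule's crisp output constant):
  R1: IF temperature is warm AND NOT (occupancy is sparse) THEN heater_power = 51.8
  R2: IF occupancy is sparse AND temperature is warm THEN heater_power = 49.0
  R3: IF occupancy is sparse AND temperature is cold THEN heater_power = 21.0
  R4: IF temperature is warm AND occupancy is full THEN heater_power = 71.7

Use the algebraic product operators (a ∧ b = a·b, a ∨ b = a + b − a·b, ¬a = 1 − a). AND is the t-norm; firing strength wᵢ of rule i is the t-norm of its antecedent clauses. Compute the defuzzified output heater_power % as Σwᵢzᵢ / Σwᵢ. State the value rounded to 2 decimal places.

R1 (z=51.8): warm=0.36, ¬sparse=1−0.88=0.12; AND[a·b] → w = 0.0432
R2 (z=49.0): sparse=0.88, warm=0.36; AND[a·b] → w = 0.3168
R3 (z=21.0): sparse=0.88, cold=0.57; AND[a·b] → w = 0.5016
R4 (z=71.7): warm=0.36, full=0.78; AND[a·b] → w = 0.2808
Weighted average = (0.0432·51.8 + 0.3168·49.0 + 0.5016·21.0 + 0.2808·71.7) / (0.0432 + 0.3168 + 0.5016 + 0.2808)
  = 48.4279 / 1.1424 = 42.39

42.39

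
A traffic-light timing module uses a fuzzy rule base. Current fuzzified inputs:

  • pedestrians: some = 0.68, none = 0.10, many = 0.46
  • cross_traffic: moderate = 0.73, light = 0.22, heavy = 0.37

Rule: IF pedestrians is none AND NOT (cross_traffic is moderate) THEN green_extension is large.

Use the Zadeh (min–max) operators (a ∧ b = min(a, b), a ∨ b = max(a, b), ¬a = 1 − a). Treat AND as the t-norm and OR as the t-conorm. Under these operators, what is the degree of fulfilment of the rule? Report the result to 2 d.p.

0.10

firing strength: none=0.10, ¬moderate=1−0.73=0.27; AND[min(a, b)] → w = 0.10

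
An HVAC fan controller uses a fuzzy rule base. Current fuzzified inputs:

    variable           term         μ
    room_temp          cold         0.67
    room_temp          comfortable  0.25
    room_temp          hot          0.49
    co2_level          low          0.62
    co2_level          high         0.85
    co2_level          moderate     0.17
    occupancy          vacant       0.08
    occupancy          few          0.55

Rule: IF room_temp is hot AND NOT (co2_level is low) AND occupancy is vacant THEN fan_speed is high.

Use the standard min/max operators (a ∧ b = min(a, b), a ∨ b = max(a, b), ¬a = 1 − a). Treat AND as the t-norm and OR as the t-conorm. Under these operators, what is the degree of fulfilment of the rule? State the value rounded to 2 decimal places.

0.08

firing strength: hot=0.49, ¬low=1−0.62=0.38, vacant=0.08; AND[min(a, b)] → w = 0.08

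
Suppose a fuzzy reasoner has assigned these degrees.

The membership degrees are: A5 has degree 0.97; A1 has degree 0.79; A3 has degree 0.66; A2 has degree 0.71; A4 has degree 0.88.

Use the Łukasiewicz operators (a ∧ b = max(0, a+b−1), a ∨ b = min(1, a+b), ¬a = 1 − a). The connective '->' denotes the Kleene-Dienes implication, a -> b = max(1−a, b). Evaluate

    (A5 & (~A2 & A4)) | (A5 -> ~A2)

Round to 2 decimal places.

~A2 = 1 − 0.71 = 0.29
~A2 & A4 = max(0, a+b−1) on (0.29, 0.88) = 0.17
A5 & (~A2 & A4) = max(0, a+b−1) on (0.97, 0.17) = 0.14
~A2 = 1 − 0.71 = 0.29
A5 -> ~A2  [Kleene-Dienes: max(1−a, b)] with a=0.97, b=0.29 → 0.29
(A5 & (~A2 & A4)) | (A5 -> ~A2) = min(1, a+b) on (0.14, 0.29) = 0.43

0.43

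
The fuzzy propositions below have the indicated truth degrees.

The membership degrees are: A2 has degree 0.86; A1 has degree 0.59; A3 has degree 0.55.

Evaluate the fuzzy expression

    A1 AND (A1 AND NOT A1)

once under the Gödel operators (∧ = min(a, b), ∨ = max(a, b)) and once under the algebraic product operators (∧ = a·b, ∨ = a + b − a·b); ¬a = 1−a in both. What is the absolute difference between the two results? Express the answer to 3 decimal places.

Under Gödel:
  NOT A1 = 1 − 0.59 = 0.41
  A1 AND NOT A1 = min(a, b) on (0.59, 0.41) = 0.41
  A1 AND (A1 AND NOT A1) = min(a, b) on (0.59, 0.41) = 0.41
  → value = 0.4100
Under algebraic product:
  NOT A1 = 1 − 0.5900 = 0.4100
  A1 AND NOT A1 = a·b on (0.5900, 0.4100) = 0.2419
  A1 AND (A1 AND NOT A1) = a·b on (0.5900, 0.2419) = 0.1427
  → value = 0.1427
|0.4100 − 0.1427| = 0.267

0.267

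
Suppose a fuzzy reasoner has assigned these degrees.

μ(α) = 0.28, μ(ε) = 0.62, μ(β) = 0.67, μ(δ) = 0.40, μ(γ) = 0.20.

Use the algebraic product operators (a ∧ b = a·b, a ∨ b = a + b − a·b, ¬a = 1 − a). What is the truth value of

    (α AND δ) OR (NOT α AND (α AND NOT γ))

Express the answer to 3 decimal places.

α AND δ = a·b on (0.2800, 0.4000) = 0.1120
NOT α = 1 − 0.2800 = 0.7200
NOT γ = 1 − 0.2000 = 0.8000
α AND NOT γ = a·b on (0.2800, 0.8000) = 0.2240
NOT α AND (α AND NOT γ) = a·b on (0.7200, 0.2240) = 0.1613
(α AND δ) OR (NOT α AND (α AND NOT γ)) = a + b − a·b on (0.1120, 0.1613) = 0.2552

0.255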